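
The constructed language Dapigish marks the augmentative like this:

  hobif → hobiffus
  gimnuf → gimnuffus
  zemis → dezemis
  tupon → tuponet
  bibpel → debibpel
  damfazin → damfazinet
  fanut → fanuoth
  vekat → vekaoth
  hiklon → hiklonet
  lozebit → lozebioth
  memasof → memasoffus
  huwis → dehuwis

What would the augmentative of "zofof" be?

zofoffus

lozebit and damfazin both have last vowel 'i' yet inflect differently (lozebioth, damfazinet), so the last vowel is not what conditions the rule; the final letter is.
"zofof" ends in -f. The stems ending in -f (memasof → memasoffus, hobif → hobiffus, gimnuf → gimnuffus) double the final consonant and add -us.
So zofof → zofoffus.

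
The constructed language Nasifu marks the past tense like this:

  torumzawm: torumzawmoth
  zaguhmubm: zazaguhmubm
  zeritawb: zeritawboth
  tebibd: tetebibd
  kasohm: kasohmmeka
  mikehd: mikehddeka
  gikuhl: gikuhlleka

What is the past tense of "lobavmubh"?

torumzawm and kasohm both end in -m yet inflect differently (torumzawmoth, kasohmmeka), so the final letter is not what conditions the rule; the second-to-last letter is.
"lobavmubh" has second-to-last letter 'b'. The stems whose second-to-last letter is 'b' (zaguhmubm → zazaguhmubm, tebibd → tetebibd) repeat the first consonant+vowel as a prefix.
The other patterns: stems whose second-to-last letter is 'w' add -oth; stems whose second-to-last letter is 'h' double the final consonant and add -eka.
So lobavmubh → lolobavmubh.

lolobavmubh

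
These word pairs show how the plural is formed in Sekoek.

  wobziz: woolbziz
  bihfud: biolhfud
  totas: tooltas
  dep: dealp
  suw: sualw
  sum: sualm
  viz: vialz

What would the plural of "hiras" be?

wobziz and viz both end in -z yet inflect differently (woolbziz, vialz), so the final letter is not what conditions the rule; the number of vowels is.
"hiras" has 2 vowels. The stems with 2 vowels (wobziz → woolbziz, bihfud → biolhfud, totas → tooltas) insert -ol- after the first vowel.
So hiras → hiolras.

hiolras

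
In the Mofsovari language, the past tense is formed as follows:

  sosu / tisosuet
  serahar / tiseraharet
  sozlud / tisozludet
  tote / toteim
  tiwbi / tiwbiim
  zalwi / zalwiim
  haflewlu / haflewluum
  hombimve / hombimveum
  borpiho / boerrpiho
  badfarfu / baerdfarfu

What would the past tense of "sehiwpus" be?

tisehiwpuset

sosu and haflewlu both end in -u yet inflect differently (tisosuet, haflewluum), so the final letter is not what conditions the rule; the first letter is.
"sehiwpus" begins with s-. The stems beginning with s- (sosu → tisosuet, serahar → tiseraharet, sozlud → tisozludet) add ti- … -et around the stem.
So sehiwpus → tisehiwpuset.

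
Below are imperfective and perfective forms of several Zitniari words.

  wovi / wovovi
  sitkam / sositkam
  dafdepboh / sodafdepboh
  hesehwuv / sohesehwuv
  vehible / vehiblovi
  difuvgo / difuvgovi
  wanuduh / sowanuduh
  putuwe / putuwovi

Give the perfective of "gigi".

gigovi

"gigi" ends in a vowel. The stems ending in a vowel (putuwe → putuwovi, wovi → wovovi, difuvgo → difuvgovi) drop the final letter and add -ovi.
So gigi → gigovi.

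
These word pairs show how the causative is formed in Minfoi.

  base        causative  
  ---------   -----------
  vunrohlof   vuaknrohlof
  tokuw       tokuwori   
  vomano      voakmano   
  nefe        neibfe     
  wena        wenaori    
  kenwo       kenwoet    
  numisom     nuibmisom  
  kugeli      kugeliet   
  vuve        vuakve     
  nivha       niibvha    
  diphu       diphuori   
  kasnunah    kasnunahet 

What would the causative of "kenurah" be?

kenurahet

"kenurah" begins with k-. The stems beginning with k- (kenwo → kenwoet, kugeli → kugeliet, kasnunah → kasnunahet) add -et.
The other patterns: stems beginning with v- insert -ak- after the first vowel; stems beginning with n- insert -ib- after the first vowel; stems beginning with d-, t- or w- add -ori.
So kenurah → kenurahet.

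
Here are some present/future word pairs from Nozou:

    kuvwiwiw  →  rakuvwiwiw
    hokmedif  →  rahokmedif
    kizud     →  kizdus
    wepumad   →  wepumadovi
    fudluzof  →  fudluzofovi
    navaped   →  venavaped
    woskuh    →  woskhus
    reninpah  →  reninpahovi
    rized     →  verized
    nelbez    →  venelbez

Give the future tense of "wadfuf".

navaped and wepumad both end in -d yet inflect differently (venavaped, wepumadovi), so the final letter is not what conditions the rule; the last vowel is.
"wadfuf" has last vowel 'u'. The stems whose last vowel is 'u' (woskuh → woskhus, kizud → kizdus) delete the last vowel and add -us.
The other patterns: stems whose last vowel is 'e' add the prefix ve-; stems whose last vowel is 'a' or 'o' add -ovi; stems whose last vowel is 'i' add the prefix ra-.
So wadfuf → wadffus.

wadffus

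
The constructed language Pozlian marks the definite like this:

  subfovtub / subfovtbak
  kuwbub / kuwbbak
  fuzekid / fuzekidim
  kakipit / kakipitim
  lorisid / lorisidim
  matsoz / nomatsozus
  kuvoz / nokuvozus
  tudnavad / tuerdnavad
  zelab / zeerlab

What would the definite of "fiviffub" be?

fiviffbak

fuzekid and tudnavad both end in -d yet inflect differently (fuzekidim, tuerdnavad), so the final letter is not what conditions the rule; the last vowel is.
"fiviffub" has last vowel 'u'. The stems whose last vowel is 'u' (subfovtub → subfovtbak, kuwbub → kuwbbak) delete the last vowel and add -ak.
The other patterns: stems whose last vowel is 'i' add -im; stems whose last vowel is 'o' add no- … -us around the stem; stems whose last vowel is 'a' insert -er- after the first vowel.
So fiviffub → fiviffbak.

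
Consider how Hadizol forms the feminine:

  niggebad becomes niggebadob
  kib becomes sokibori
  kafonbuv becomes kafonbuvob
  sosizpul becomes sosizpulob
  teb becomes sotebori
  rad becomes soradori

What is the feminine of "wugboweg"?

wugbowegob

niggebad and rad both end in -d yet inflect differently (niggebadob, soradori), so the final letter is not what conditions the rule; the number of vowels is.
"wugboweg" has 3 vowels. The stems with 3 vowels (kafonbuv → kafonbuvob, sosizpul → sosizpulob, niggebad → niggebadob) add -ob.
The other pattern: stems with 1 vowel add so- … -ori around the stem.
So wugboweg → wugbowegob.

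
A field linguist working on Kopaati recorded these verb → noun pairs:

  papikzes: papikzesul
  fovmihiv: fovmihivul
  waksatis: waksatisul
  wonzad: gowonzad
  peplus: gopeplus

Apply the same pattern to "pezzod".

gopezzod

waksatis and peplus both end in -s yet inflect differently (waksatisul, gopeplus), so the final letter is not what conditions the rule; the number of vowels is.
"pezzod" has 2 vowels. The stems with 2 vowels (peplus → gopeplus, wonzad → gowonzad) add the prefix go-.
So pezzod → gopezzod.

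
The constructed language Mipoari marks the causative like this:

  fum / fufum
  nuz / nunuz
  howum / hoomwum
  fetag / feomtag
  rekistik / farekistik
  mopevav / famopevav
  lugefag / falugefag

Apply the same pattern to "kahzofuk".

fakahzofuk

fum and howum both end in -m yet inflect differently (fufum, hoomwum), so the final letter is not what conditions the rule; the number of vowels is.
"kahzofuk" has 3 vowels. The stems with 3 vowels (rekistik → farekistik, mopevav → famopevav, lugefag → falugefag) add the prefix fa-.
The other patterns: stems with 1 vowel repeat the first consonant+vowel as a prefix; stems with 2 vowels insert -om- after the first vowel.
So kahzofuk → fakahzofuk.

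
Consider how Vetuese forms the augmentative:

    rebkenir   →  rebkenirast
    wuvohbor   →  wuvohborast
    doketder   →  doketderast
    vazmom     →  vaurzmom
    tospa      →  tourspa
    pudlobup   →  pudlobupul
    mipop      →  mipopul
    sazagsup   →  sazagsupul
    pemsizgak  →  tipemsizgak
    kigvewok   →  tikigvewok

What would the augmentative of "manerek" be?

wuvohbor and vazmom both have last vowel 'o' yet inflect differently (wuvohborast, vaurzmom), so the last vowel is not what conditions the rule; the final letter is.
"manerek" ends in -k. The stems ending in -k (pemsizgak → tipemsizgak, kigvewok → tikigvewok) add the prefix ti-.
The other patterns: stems ending in -r add -ast; stems ending in -a or -m insert -ur- after the first vowel; stems ending in -p add -ul.
So manerek → timanerek.

timanerek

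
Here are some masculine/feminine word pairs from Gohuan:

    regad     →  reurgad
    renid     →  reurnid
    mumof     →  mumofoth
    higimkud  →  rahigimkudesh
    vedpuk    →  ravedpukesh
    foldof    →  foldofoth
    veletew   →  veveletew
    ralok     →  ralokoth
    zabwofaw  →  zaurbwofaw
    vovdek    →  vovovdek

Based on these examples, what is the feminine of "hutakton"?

ralok and vovdek both end in -k yet inflect differently (ralokoth, vovovdek), so the final letter is not what conditions the rule; the last vowel is.
"hutakton" has last vowel 'o'. The stems whose last vowel is 'o' (ralok → ralokoth, foldof → foldofoth, mumof → mumofoth) add -oth.
The other patterns: stems whose last vowel is 'e' repeat the first consonant+vowel as a prefix; stems whose last vowel is 'u' add ra- … -esh around the stem; stems whose last vowel is 'a' or 'i' insert -ur- after the first vowel.
So hutakton → hutaktonoth.

hutaktonoth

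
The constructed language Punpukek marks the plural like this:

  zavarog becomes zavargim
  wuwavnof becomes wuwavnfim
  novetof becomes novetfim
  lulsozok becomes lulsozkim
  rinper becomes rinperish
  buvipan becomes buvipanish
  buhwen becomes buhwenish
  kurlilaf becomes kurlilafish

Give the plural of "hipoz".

"hipoz" has last vowel 'o'. The stems whose last vowel is 'o' (zavarog → zavargim, wuwavnof → wuwavnfim, novetof → novetfim) delete the last vowel and add -im.
So hipoz → hipzim.

hipzim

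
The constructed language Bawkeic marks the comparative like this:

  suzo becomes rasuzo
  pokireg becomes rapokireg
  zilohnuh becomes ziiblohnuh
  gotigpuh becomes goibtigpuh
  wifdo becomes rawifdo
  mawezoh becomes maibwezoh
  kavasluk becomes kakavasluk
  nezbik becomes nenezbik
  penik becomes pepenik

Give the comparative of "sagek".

zilohnuh and kavasluk both have last vowel 'u' yet inflect differently (ziiblohnuh, kakavasluk), so the last vowel is not what conditions the rule; the final letter is.
"sagek" ends in -k. The stems ending in -k (nezbik → nenezbik, penik → pepenik, kavasluk → kakavasluk) repeat the first consonant+vowel as a prefix.
So sagek → sasagek.

sasagek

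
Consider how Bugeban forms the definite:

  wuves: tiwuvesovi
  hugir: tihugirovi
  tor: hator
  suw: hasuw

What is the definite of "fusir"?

tifusirovi

hugir and tor both end in -r yet inflect differently (tihugirovi, hator), so the final letter is not what conditions the rule; the number of vowels is.
"fusir" has 2 vowels. The stems with 2 vowels (wuves → tiwuvesovi, hugir → tihugirovi) add ti- … -ovi around the stem.
The other pattern: stems with 1 vowel add the prefix ha-.
So fusir → tifusirovi.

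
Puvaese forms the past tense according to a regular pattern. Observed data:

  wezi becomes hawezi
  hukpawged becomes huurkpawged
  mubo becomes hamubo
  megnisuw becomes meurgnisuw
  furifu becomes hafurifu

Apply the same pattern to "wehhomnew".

furifu and megnisuw both have last vowel 'u' yet inflect differently (hafurifu, meurgnisuw), so the last vowel is not what conditions the rule; whether the stem ends in a vowel or a consonant is.
"wehhomnew" ends in a consonant. The stems ending in a consonant (megnisuw → meurgnisuw, hukpawged → huurkpawged) insert -ur- after the first vowel.
The other pattern: stems ending in a vowel add the prefix ha-.
So wehhomnew → weurhhomnew.

weurhhomnew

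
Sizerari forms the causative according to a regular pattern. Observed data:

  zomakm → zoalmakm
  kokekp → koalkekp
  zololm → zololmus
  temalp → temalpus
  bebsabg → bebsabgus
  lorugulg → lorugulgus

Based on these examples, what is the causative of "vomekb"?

voalmekb

zomakm and zololm both end in -m yet inflect differently (zoalmakm, zololmus), so the final letter is not what conditions the rule; the second-to-last letter is.
"vomekb" has second-to-last letter 'k'. The stems whose second-to-last letter is 'k' (zomakm → zoalmakm, kokekp → koalkekp) insert -al- after the first vowel.
So vomekb → voalmekb.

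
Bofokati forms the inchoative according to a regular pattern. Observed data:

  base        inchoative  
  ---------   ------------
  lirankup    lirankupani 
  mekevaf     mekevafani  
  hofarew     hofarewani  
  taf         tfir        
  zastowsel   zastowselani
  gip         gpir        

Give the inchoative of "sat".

stir

taf and mekevaf both end in -f yet inflect differently (tfir, mekevafani), so the final letter is not what conditions the rule; the number of vowels is.
"sat" has 1 vowel. The stems with 1 vowel (gip → gpir, taf → tfir) delete the last vowel and add -ir.
So sat → stir.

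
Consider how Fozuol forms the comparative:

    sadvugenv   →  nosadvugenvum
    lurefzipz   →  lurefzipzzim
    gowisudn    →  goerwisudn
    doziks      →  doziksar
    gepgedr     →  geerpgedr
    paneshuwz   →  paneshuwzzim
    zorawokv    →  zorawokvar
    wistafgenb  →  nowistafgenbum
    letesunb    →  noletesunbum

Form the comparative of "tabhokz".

zorawokv and sadvugenv both end in -v yet inflect differently (zorawokvar, nosadvugenvum), so the final letter is not what conditions the rule; the second-to-last letter is.
"tabhokz" has second-to-last letter 'k'. The stems whose second-to-last letter is 'k' (doziks → doziksar, zorawokv → zorawokvar) add -ar.
So tabhokz → tabhokzar.

tabhokzar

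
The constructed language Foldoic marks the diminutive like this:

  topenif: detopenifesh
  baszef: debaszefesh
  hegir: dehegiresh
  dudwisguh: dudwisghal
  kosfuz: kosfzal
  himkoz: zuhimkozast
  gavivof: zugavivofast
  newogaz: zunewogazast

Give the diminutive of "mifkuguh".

kosfuz and himkoz both end in -z yet inflect differently (kosfzal, zuhimkozast), so the final letter is not what conditions the rule; the last vowel is.
"mifkuguh" has last vowel 'u'. The stems whose last vowel is 'u' (dudwisguh → dudwisghal, kosfuz → kosfzal) delete the last vowel and add -al.
So mifkuguh → mifkughal.

mifkughal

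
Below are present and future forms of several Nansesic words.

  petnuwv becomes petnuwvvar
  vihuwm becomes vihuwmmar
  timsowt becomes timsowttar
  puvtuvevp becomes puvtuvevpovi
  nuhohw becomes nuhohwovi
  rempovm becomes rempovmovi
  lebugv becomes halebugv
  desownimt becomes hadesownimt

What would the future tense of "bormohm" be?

vihuwm and rempovm both end in -m yet inflect differently (vihuwmmar, rempovmovi), so the final letter is not what conditions the rule; the second-to-last letter is.
"bormohm" has second-to-last letter 'h'. The one such stem in the data (nuhohw → nuhohwovi) adds -ovi, so the same rule applies.
So bormohm → bormohmovi.

bormohmovi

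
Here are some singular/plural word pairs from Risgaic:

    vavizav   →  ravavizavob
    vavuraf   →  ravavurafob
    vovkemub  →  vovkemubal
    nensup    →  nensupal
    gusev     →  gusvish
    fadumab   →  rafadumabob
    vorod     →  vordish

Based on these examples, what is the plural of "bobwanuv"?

vovkemub and fadumab both end in -b yet inflect differently (vovkemubal, rafadumabob), so the final letter is not what conditions the rule; the last vowel is.
"bobwanuv" has last vowel 'u'. The stems whose last vowel is 'u' (nensup → nensupal, vovkemub → vovkemubal) add -al.
The other patterns: stems whose last vowel is 'a' add ra- … -ob around the stem; stems whose last vowel is 'e' or 'o' delete the last vowel and add -ish.
So bobwanuv → bobwanuval.

bobwanuval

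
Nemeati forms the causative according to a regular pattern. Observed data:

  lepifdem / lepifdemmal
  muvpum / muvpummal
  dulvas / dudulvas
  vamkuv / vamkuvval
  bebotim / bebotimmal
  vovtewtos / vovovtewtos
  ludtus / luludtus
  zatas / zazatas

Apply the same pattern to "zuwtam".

ludtus and muvpum both have last vowel 'u' yet inflect differently (luludtus, muvpummal), so the last vowel is not what conditions the rule; the final letter is.
"zuwtam" ends in -m. The stems ending in -m (muvpum → muvpummal, lepifdem → lepifdemmal, bebotim → bebotimmal) double the final consonant and add -al.
The other pattern: stems ending in -s repeat the first consonant+vowel as a prefix.
So zuwtam → zuwtammal.

zuwtammal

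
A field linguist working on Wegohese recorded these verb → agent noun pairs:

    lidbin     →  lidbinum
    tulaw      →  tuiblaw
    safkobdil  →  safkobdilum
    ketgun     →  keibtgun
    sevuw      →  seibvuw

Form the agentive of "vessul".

veibssul

"vessul" has last vowel 'u'. The stems whose last vowel is 'u' (sevuw → seibvuw, ketgun → keibtgun) insert -ib- after the first vowel.
The other pattern: stems whose last vowel is 'i' add -um.
So vessul → veibssul.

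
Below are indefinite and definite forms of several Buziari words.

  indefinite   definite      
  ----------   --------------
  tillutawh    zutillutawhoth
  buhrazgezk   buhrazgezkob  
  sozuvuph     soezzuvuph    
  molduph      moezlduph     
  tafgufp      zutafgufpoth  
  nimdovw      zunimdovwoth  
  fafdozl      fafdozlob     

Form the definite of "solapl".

"solapl" has second-to-last letter 'p'. The stems whose second-to-last letter is 'p' (molduph → moezlduph, sozuvuph → soezzuvuph) insert -ez- after the first vowel.
So solapl → soezlapl.

soezlapl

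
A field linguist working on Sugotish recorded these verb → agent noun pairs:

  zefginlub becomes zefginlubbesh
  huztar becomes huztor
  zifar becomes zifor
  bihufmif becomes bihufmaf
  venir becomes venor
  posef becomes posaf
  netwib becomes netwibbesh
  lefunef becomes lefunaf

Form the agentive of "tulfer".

tulfor

bihufmif and venir both have last vowel 'i' yet inflect differently (bihufmaf, venor), so the last vowel is not what conditions the rule; the final letter is.
"tulfer" ends in -r. The stems ending in -r (zifar → zifor, huztar → huztor, venir → venor) change the last vowel to 'o'.
The other patterns: stems ending in -f change the last vowel to 'a'; stems ending in -b double the final consonant and add -esh.
So tulfer → tulfor.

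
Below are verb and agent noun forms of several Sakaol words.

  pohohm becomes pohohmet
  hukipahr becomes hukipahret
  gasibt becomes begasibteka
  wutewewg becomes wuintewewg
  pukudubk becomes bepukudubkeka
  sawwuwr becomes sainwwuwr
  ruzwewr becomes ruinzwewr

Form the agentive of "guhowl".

guinhowl

sawwuwr and hukipahr both end in -r yet inflect differently (sainwwuwr, hukipahret), so the final letter is not what conditions the rule; the second-to-last letter is.
"guhowl" has second-to-last letter 'w'. The stems whose second-to-last letter is 'w' (wutewewg → wuintewewg, sawwuwr → sainwwuwr, ruzwewr → ruinzwewr) insert -in- after the first vowel.
So guhowl → guinhowl.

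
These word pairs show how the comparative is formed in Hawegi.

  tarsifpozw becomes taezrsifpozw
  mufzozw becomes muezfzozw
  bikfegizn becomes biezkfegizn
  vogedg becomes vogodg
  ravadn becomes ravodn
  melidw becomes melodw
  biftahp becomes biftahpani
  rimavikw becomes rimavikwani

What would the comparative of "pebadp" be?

"pebadp" has second-to-last letter 'd'. The stems whose second-to-last letter is 'd' (vogedg → vogodg, ravadn → ravodn, melidw → melodw) change the last vowel to 'o'.
The other patterns: stems whose second-to-last letter is 'z' insert -ez- after the first vowel; stems whose second-to-last letter is 'h' or 'k' add -ani.
So pebadp → pebodp.

pebodp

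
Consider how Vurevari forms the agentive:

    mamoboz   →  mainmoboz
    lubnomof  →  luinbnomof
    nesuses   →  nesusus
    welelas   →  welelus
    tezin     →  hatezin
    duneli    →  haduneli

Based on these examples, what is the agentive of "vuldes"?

mamoboz and nesuses both have 3 vowels yet inflect differently (mainmoboz, nesusus), so the number of vowels is not what conditions the rule; the final letter is.
"vuldes" ends in -s. The stems ending in -s (nesuses → nesusus, welelas → welelus) change the last vowel to 'u'.
The other patterns: stems ending in -f or -z insert -in- after the first vowel; stems ending in -i or -n add the prefix ha-.
So vuldes → vuldus.

vuldus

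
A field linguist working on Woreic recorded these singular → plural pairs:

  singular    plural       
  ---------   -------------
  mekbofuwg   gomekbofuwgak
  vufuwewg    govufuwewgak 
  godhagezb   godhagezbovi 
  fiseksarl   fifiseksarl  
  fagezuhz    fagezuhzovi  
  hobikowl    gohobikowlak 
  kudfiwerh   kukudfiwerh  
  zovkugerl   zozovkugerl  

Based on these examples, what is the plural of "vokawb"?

govokawbak

hobikowl and zovkugerl both end in -l yet inflect differently (gohobikowlak, zozovkugerl), so the final letter is not what conditions the rule; the second-to-last letter is.
"vokawb" has second-to-last letter 'w'. The stems whose second-to-last letter is 'w' (mekbofuwg → gomekbofuwgak, vufuwewg → govufuwewgak, hobikowl → gohobikowlak) add go- … -ak around the stem.
The other patterns: stems whose second-to-last letter is 'r' repeat the first consonant+vowel as a prefix; stems whose second-to-last letter is 'h' or 'z' add -ovi.
So vokawb → govokawbak.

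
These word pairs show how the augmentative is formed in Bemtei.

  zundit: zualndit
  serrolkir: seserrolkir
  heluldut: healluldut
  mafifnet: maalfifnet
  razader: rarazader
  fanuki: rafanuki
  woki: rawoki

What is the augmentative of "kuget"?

kualget

zundit and serrolkir both have last vowel 'i' yet inflect differently (zualndit, seserrolkir), so the last vowel is not what conditions the rule; the final letter is.
"kuget" ends in -t. The stems ending in -t (mafifnet → maalfifnet, heluldut → healluldut, zundit → zualndit) insert -al- after the first vowel.
So kuget → kualget.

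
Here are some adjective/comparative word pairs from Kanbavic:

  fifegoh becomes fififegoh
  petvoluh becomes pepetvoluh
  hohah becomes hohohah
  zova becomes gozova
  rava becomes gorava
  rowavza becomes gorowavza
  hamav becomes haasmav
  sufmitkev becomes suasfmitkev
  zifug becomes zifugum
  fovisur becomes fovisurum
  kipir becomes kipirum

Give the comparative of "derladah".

hohah and zova both have last vowel 'a' yet inflect differently (hohohah, gozova), so the last vowel is not what conditions the rule; the final letter is.
"derladah" ends in -h. The stems ending in -h (fifegoh → fififegoh, petvoluh → pepetvoluh, hohah → hohohah) repeat the first consonant+vowel as a prefix.
So derladah → dederladah.

dederladah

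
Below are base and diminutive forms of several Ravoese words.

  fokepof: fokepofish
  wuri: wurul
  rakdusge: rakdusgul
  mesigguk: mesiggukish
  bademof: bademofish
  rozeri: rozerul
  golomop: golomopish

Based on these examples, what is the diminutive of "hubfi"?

hubful

"hubfi" ends in a vowel. The stems ending in a vowel (rakdusge → rakdusgul, rozeri → rozerul, wuri → wurul) drop the final letter and add -ul.
The other pattern: stems ending in a consonant add -ish.
So hubfi → hubful.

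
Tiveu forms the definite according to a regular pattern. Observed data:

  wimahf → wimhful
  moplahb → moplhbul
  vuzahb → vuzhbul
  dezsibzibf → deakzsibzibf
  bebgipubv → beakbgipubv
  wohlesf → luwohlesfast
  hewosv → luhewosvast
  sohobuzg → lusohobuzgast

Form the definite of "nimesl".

wimahf and dezsibzibf both end in -f yet inflect differently (wimhful, deakzsibzibf), so the final letter is not what conditions the rule; the second-to-last letter is.
"nimesl" has second-to-last letter 's'. The stems whose second-to-last letter is 's' (wohlesf → luwohlesfast, hewosv → luhewosvast) add lu- … -ast around the stem.
The other patterns: stems whose second-to-last letter is 'h' delete the last vowel and add -ul; stems whose second-to-last letter is 'b' insert -ak- after the first vowel.
So nimesl → lunimeslast.

lunimeslast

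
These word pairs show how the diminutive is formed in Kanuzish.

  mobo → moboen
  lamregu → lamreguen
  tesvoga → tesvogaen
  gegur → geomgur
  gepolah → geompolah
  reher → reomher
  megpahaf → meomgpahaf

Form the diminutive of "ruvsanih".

lamregu and gegur both have last vowel 'u' yet inflect differently (lamreguen, geomgur), so the last vowel is not what conditions the rule; whether the stem ends in a vowel or a consonant is.
"ruvsanih" ends in a consonant. The stems ending in a consonant (gegur → geomgur, gepolah → geompolah, reher → reomher) insert -om- after the first vowel.
So ruvsanih → ruomvsanih.

ruomvsanih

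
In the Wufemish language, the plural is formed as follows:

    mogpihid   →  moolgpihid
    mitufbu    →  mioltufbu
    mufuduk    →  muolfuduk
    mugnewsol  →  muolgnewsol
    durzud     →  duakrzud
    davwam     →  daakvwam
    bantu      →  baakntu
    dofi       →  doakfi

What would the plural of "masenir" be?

maolsenir

"masenir" begins with m-. The stems beginning with m- (mogpihid → moolgpihid, mitufbu → mioltufbu, mufuduk → muolfuduk) insert -ol- after the first vowel.
So masenir → maolsenir.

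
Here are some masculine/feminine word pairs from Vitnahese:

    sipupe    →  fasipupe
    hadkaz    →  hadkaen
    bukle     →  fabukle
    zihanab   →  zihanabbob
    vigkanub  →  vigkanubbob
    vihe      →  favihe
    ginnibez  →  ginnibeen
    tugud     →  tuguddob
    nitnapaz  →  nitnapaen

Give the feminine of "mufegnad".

zihanab and nitnapaz both have last vowel 'a' yet inflect differently (zihanabbob, nitnapaen), so the last vowel is not what conditions the rule; the final letter is.
"mufegnad" ends in -d. The one such stem in the data (tugud → tuguddob) doubles the final consonant and adds -ob (as do zihanab, vigkanub), so the same rule applies.
So mufegnad → mufegnaddob.

mufegnaddob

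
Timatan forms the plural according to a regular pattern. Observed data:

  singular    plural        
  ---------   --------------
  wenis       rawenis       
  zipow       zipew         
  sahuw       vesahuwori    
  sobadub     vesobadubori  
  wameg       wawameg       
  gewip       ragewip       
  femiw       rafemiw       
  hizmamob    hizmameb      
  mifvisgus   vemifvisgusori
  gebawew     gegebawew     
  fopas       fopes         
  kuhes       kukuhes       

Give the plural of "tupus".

vetupusori

"tupus" has last vowel 'u'. The stems whose last vowel is 'u' (sahuw → vesahuwori, sobadub → vesobadubori, mifvisgus → vemifvisgusori) add ve- … -ori around the stem.
The other patterns: stems whose last vowel is 'e' repeat the first consonant+vowel as a prefix; stems whose last vowel is 'i' add the prefix ra-; stems whose last vowel is 'a' or 'o' change the last vowel to 'e'.
So tupus → vetupusori.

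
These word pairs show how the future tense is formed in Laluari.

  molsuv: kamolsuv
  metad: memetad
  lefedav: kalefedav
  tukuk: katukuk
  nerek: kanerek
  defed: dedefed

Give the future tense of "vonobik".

kavonobik

defed and nerek both have last vowel 'e' yet inflect differently (dedefed, kanerek), so the last vowel is not what conditions the rule; the final letter is.
"vonobik" ends in -k. The stems ending in -k (tukuk → katukuk, nerek → kanerek) add the prefix ka-.
The other pattern: stems ending in -d repeat the first consonant+vowel as a prefix.
So vonobik → kavonobik.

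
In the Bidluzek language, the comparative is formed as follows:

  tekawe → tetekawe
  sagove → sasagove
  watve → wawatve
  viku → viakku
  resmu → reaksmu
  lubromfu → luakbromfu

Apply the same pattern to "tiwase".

titiwase

watve and viku both have 2 vowels yet inflect differently (wawatve, viakku), so the number of vowels is not what conditions the rule; the final letter is.
"tiwase" ends in -e. The stems ending in -e (sagove → sasagove, watve → wawatve, tekawe → tetekawe) repeat the first consonant+vowel as a prefix.
So tiwase → titiwase.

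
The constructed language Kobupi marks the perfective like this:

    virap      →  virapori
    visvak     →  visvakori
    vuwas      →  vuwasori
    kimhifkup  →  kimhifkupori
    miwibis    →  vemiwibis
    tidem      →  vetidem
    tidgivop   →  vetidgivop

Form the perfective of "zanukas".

vuwas and miwibis both end in -s yet inflect differently (vuwasori, vemiwibis), so the final letter is not what conditions the rule; the last vowel is.
"zanukas" has last vowel 'a'. The stems whose last vowel is 'a' (virap → virapori, visvak → visvakori, vuwas → vuwasori) add -ori.
So zanukas → zanukasori.

zanukasori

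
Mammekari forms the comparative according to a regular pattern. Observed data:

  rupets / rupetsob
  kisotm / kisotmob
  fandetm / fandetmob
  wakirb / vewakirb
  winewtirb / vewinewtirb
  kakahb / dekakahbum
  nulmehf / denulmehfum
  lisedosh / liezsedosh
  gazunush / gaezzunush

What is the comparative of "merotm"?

merotmob

"merotm" has second-to-last letter 't'. The stems whose second-to-last letter is 't' (rupets → rupetsob, kisotm → kisotmob, fandetm → fandetmob) add -ob.
The other patterns: stems whose second-to-last letter is 'r' add the prefix ve-; stems whose second-to-last letter is 'h' add de- … -um around the stem; stems whose second-to-last letter is 's' insert -ez- after the first vowel.
So merotm → merotmob.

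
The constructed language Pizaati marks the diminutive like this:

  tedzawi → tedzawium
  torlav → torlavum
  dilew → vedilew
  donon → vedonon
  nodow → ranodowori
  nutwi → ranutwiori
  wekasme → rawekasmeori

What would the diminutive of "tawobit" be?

dilew and nodow both end in -w yet inflect differently (vedilew, ranodowori), so the final letter is not what conditions the rule; the first letter is.
"tawobit" begins with t-. The stems beginning with t- (tedzawi → tedzawium, torlav → torlavum) add -um.
So tawobit → tawobitum.

tawobitum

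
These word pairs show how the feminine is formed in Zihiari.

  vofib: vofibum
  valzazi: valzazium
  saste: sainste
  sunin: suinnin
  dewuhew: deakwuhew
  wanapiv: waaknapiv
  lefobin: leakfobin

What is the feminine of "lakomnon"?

laakkomnon

sunin and lefobin both end in -n yet inflect differently (suinnin, leakfobin), so the final letter is not what conditions the rule; the first letter is.
"lakomnon" begins with l-. The one such stem in the data (lefobin → leakfobin) inserts -ak- after the first vowel (as do dewuhew, wanapiv), so the same rule applies.
The other patterns: stems beginning with v- add -um; stems beginning with s- insert -in- after the first vowel.
So lakomnon → laakkomnon.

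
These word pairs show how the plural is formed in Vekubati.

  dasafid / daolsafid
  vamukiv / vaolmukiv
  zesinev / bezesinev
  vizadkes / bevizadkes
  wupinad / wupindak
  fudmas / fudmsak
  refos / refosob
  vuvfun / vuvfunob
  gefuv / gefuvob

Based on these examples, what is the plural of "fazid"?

vamukiv and zesinev both end in -v yet inflect differently (vaolmukiv, bezesinev), so the final letter is not what conditions the rule; the last vowel is.
"fazid" has last vowel 'i'. The stems whose last vowel is 'i' (dasafid → daolsafid, vamukiv → vaolmukiv) insert -ol- after the first vowel.
The other patterns: stems whose last vowel is 'e' add the prefix be-; stems whose last vowel is 'a' delete the last vowel and add -ak; stems whose last vowel is 'o' or 'u' add -ob.
So fazid → faolzid.

faolzid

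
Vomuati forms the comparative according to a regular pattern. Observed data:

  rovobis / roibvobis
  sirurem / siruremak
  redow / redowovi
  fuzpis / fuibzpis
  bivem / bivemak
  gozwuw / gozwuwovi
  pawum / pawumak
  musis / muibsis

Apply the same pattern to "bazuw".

bazuwovi

gozwuw and pawum both have last vowel 'u' yet inflect differently (gozwuwovi, pawumak), so the last vowel is not what conditions the rule; the final letter is.
"bazuw" ends in -w. The stems ending in -w (redow → redowovi, gozwuw → gozwuwovi) add -ovi.
So bazuw → bazuwovi.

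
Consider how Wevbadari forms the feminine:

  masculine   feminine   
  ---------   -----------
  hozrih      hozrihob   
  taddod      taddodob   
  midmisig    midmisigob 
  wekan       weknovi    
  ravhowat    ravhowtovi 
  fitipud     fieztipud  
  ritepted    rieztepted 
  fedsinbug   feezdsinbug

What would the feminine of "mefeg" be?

taddod and fitipud both end in -d yet inflect differently (taddodob, fieztipud), so the final letter is not what conditions the rule; the last vowel is.
"mefeg" has last vowel 'e'. The one such stem in the data (ritepted → rieztepted) inserts -ez- after the first vowel (as do fitipud, fedsinbug), so the same rule applies.
The other patterns: stems whose last vowel is 'i' or 'o' add -ob; stems whose last vowel is 'a' delete the last vowel and add -ovi.
So mefeg → meezfeg.

meezfeg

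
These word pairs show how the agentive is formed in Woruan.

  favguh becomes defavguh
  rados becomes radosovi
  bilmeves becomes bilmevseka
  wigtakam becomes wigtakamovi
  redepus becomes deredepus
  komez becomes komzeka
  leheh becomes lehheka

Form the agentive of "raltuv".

deraltuv

leheh and favguh both end in -h yet inflect differently (lehheka, defavguh), so the final letter is not what conditions the rule; the last vowel is.
"raltuv" has last vowel 'u'. The stems whose last vowel is 'u' (favguh → defavguh, redepus → deredepus) add the prefix de-.
The other patterns: stems whose last vowel is 'e' delete the last vowel and add -eka; stems whose last vowel is 'a' or 'o' add -ovi.
So raltuv → deraltuv.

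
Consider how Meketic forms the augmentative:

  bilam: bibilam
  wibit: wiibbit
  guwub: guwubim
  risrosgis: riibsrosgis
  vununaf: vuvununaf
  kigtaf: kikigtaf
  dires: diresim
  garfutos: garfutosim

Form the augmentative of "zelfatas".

zezelfatas

"zelfatas" has last vowel 'a'. The stems whose last vowel is 'a' (bilam → bibilam, vununaf → vuvununaf, kigtaf → kikigtaf) repeat the first consonant+vowel as a prefix.
So zelfatas → zezelfatas.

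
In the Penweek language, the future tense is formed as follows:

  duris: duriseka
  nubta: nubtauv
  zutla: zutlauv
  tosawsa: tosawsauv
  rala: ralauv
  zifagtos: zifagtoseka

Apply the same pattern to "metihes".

metiheseka

"metihes" ends in -s. The stems ending in -s (duris → duriseka, zifagtos → zifagtoseka) add -eka.
The other pattern: stems ending in -a add -uv.
So metihes → metiheseka.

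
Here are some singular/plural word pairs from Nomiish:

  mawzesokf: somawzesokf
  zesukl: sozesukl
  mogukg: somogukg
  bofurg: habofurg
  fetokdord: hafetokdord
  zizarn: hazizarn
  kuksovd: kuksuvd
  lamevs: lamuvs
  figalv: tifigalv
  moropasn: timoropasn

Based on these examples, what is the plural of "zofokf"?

sozofokf

mogukg and bofurg both end in -g yet inflect differently (somogukg, habofurg), so the final letter is not what conditions the rule; the second-to-last letter is.
"zofokf" has second-to-last letter 'k'. The stems whose second-to-last letter is 'k' (mawzesokf → somawzesokf, zesukl → sozesukl, mogukg → somogukg) add the prefix so-.
So zofokf → sozofokf.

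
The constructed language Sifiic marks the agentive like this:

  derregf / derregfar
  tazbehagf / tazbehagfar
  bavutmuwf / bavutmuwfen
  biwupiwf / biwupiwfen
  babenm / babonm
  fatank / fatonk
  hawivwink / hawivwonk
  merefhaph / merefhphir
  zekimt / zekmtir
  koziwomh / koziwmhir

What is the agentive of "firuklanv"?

"firuklanv" has second-to-last letter 'n'. The stems whose second-to-last letter is 'n' (babenm → babonm, fatank → fatonk, hawivwink → hawivwonk) change the last vowel to 'o'.
The other patterns: stems whose second-to-last letter is 'g' add -ar; stems whose second-to-last letter is 'w' add -en; stems whose second-to-last letter is 'm' or 'p' delete the last vowel and add -ir.
So firuklanv → firuklonv.

firuklonv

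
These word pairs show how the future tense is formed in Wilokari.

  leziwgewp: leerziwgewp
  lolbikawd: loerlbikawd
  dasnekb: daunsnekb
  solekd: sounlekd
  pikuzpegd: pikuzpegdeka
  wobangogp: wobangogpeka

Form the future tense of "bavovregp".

bavovregpeka

"bavovregp" has second-to-last letter 'g'. The stems whose second-to-last letter is 'g' (pikuzpegd → pikuzpegdeka, wobangogp → wobangogpeka) add -eka.
The other patterns: stems whose second-to-last letter is 'k' insert -un- after the first vowel; stems whose second-to-last letter is 'w' insert -er- after the first vowel.
So bavovregp → bavovregpeka.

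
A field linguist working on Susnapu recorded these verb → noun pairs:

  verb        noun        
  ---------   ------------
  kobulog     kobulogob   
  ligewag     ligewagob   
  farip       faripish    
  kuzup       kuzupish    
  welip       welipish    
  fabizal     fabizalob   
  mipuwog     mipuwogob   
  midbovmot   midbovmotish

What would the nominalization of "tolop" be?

tolopish

"tolop" ends in -p. The stems ending in -p (farip → faripish, welip → welipish, kuzup → kuzupish) add -ish.
So tolop → tolopish.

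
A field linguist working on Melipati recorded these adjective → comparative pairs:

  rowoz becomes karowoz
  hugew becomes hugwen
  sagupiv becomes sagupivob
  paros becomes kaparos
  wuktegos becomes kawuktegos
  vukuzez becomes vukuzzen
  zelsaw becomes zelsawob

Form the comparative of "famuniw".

famuniwob

rowoz and vukuzez both end in -z yet inflect differently (karowoz, vukuzzen), so the final letter is not what conditions the rule; the last vowel is.
"famuniw" has last vowel 'i'. The one such stem in the data (sagupiv → sagupivob) adds -ob, so the same rule applies.
The other patterns: stems whose last vowel is 'o' add the prefix ka-; stems whose last vowel is 'e' delete the last vowel and add -en.
So famuniw → famuniwob.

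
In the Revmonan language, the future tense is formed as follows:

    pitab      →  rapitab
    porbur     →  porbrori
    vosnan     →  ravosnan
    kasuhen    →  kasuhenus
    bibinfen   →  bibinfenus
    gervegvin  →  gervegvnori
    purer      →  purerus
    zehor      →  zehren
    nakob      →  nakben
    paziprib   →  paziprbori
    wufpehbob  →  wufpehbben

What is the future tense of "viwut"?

"viwut" has last vowel 'u'. The one such stem in the data (porbur → porbrori) deletes the last vowel and adds -ori (as do paziprib, gervegvin), so the same rule applies.
So viwut → viwtori.

viwtori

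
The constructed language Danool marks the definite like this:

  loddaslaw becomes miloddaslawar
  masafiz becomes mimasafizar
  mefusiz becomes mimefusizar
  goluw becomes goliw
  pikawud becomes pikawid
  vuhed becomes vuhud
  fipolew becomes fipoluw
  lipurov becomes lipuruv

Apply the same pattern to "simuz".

simiz

loddaslaw and goluw both end in -w yet inflect differently (miloddaslawar, goliw), so the final letter is not what conditions the rule; the last vowel is.
"simuz" has last vowel 'u'. The stems whose last vowel is 'u' (goluw → goliw, pikawud → pikawid) change the last vowel to 'i'.
So simuz → simiz.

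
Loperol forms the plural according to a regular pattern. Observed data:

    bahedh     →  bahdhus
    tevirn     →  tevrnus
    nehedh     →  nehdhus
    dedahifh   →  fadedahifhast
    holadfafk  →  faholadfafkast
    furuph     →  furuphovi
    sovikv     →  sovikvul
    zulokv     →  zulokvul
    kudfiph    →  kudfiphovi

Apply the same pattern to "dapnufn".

fadapnufnast

dedahifh and kudfiph both end in -h yet inflect differently (fadedahifhast, kudfiphovi), so the final letter is not what conditions the rule; the second-to-last letter is.
"dapnufn" has second-to-last letter 'f'. The stems whose second-to-last letter is 'f' (dedahifh → fadedahifhast, holadfafk → faholadfafkast) add fa- … -ast around the stem.
So dapnufn → fadapnufnast.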